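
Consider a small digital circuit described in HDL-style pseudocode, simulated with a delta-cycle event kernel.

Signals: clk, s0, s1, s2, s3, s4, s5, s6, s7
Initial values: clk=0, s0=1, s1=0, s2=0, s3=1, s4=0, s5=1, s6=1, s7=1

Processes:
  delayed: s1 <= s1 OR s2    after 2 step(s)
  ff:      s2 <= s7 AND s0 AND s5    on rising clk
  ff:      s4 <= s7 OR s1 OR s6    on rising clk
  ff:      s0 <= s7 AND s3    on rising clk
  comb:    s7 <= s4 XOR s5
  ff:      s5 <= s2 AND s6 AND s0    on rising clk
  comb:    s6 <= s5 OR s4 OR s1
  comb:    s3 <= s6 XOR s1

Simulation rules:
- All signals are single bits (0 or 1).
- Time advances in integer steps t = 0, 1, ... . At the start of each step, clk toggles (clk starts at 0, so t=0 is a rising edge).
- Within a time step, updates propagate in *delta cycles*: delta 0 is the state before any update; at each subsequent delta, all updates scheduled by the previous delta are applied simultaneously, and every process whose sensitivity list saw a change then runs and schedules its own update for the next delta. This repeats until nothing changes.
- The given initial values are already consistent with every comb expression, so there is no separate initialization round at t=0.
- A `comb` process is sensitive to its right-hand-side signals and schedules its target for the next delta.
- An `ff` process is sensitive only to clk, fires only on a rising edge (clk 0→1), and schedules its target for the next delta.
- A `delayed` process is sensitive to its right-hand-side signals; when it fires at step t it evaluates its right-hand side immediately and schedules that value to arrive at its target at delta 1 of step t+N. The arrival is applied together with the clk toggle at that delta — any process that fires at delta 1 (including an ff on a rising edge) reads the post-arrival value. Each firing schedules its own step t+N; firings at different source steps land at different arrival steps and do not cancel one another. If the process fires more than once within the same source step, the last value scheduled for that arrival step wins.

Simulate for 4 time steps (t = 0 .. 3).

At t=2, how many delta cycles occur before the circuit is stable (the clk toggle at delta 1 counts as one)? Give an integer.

3

t0.Δ0 s5=1 s6=1 s7=1 s4=0 s2=0 s1=0 s3=1 clk=0 s0=1
t0.Δ1 s5=1 s6=1 s7=1 s4=0 s2=0 s1=0 s3=1 clk=1 s0=1
t0.Δ2 s5=0 s6=1 s7=1 s4=1 s2=1 s1=0 s3=1 clk=1 s0=1
t1.Δ0 s5=0 s6=1 s7=1 s4=1 s2=1 s1=0 s3=1 clk=1 s0=1
t1.Δ1 s5=0 s6=1 s7=1 s4=1 s2=1 s1=0 s3=1 clk=0 s0=1
t2.Δ0 s5=0 s6=1 s7=1 s4=1 s2=1 s1=0 s3=1 clk=0 s0=1
t2.Δ1 s5=0 s6=1 s7=1 s4=1 s2=1 s1=1 s3=1 clk=1 s0=1
t2.Δ2 s5=1 s6=1 s7=1 s4=1 s2=0 s1=1 s3=0 clk=1 s0=1
t2.Δ3 s5=1 s6=1 s7=0 s4=1 s2=0 s1=1 s3=0 clk=1 s0=1
t3.Δ0 s5=1 s6=1 s7=0 s4=1 s2=0 s1=1 s3=0 clk=1 s0=1
t3.Δ1 s5=1 s6=1 s7=0 s4=1 s2=0 s1=1 s3=0 clk=0 s0=1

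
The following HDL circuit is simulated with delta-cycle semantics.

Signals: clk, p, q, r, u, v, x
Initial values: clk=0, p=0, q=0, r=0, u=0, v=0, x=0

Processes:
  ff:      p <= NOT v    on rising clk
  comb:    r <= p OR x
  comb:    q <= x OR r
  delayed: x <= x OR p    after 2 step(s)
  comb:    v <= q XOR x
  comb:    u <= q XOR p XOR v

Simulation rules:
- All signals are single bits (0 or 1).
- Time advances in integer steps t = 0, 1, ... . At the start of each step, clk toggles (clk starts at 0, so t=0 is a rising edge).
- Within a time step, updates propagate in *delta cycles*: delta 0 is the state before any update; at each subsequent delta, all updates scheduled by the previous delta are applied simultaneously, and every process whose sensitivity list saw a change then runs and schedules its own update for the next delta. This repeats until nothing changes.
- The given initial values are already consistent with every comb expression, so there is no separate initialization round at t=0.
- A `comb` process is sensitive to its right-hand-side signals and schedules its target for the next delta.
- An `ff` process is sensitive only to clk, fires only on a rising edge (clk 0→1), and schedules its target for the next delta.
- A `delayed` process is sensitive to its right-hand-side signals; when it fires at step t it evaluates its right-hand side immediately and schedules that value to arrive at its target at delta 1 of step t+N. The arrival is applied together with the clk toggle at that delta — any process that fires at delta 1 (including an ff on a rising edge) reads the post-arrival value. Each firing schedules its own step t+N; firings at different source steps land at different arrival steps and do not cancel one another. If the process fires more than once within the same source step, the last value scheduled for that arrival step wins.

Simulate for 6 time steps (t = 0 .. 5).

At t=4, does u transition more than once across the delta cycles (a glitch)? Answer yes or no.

t=0 Δ0: p=0 x=0 r=0 clk=0 u=0 q=0 v=0
  Δ1: clk:0→1
  Δ2: p:0→1
  Δ3: r:0→1, u:0→1
  Δ4: q:0→1
  Δ5: u:1→0, v:0→1
  Δ6: u:0→1
  (6Δ to stable)
t=1 Δ0: p=1 x=0 r=1 clk=1 u=1 q=1 v=1
  Δ1: clk:1→0
  (1Δ to stable)
t=2 Δ0: p=1 x=0 r=1 clk=0 u=1 q=1 v=1
  Δ1: x:0→1, clk:0→1
  Δ2: p:1→0, v:1→0
  (2Δ to stable)
t=3 Δ0: p=0 x=1 r=1 clk=1 u=1 q=1 v=0
  Δ1: clk:1→0
  (1Δ to stable)
t=4 Δ0: p=0 x=1 r=1 clk=0 u=1 q=1 v=0
  Δ1: clk:0→1
  Δ2: p:0→1
  Δ3: u:1→0
  (3Δ to stable)
t=5 Δ0: p=1 x=1 r=1 clk=1 u=0 q=1 v=0
  Δ1: clk:1→0
  (1Δ to stable)

no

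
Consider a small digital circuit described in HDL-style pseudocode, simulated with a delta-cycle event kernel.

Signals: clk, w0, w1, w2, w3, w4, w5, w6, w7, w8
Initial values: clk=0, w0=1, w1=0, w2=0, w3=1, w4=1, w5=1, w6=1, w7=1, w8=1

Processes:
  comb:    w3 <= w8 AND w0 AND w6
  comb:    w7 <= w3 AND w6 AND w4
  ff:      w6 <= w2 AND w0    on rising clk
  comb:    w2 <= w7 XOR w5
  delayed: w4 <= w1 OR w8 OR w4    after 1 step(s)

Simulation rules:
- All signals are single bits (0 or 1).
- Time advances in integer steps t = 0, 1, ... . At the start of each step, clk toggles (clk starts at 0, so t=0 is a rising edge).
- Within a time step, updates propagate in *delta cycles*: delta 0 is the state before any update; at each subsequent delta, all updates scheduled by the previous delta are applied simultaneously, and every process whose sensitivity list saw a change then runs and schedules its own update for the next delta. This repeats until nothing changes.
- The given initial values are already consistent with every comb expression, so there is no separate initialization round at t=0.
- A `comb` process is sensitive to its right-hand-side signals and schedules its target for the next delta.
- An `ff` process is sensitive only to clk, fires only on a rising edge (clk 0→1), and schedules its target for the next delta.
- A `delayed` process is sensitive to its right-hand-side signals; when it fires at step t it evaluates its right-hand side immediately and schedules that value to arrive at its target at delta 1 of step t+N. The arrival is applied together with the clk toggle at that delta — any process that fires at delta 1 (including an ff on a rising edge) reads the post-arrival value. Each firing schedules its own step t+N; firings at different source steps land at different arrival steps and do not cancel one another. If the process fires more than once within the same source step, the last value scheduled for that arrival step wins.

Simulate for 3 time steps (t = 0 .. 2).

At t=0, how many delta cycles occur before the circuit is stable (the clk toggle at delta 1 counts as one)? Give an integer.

4

t=0 Δ0: w4=1 w3=1 w6=1 w7=1 w0=1 w5=1 w8=1 w2=0 w1=0 clk=0
  Δ1: clk:0→1
  Δ2: w6:1→0
  Δ3: w3:1→0, w7:1→0
  Δ4: w2:0→1
  (4Δ to stable)
t=1 Δ0: w4=1 w3=0 w6=0 w7=0 w0=1 w5=1 w8=1 w2=1 w1=0 clk=1
  Δ1: clk:1→0
  (1Δ to stable)
t=2 Δ0: w4=1 w3=0 w6=0 w7=0 w0=1 w5=1 w8=1 w2=1 w1=0 clk=0
  Δ1: clk:0→1
  Δ2: w6:0→1
  Δ3: w3:0→1
  Δ4: w7:0→1
  Δ5: w2:1→0
  (5Δ to stable)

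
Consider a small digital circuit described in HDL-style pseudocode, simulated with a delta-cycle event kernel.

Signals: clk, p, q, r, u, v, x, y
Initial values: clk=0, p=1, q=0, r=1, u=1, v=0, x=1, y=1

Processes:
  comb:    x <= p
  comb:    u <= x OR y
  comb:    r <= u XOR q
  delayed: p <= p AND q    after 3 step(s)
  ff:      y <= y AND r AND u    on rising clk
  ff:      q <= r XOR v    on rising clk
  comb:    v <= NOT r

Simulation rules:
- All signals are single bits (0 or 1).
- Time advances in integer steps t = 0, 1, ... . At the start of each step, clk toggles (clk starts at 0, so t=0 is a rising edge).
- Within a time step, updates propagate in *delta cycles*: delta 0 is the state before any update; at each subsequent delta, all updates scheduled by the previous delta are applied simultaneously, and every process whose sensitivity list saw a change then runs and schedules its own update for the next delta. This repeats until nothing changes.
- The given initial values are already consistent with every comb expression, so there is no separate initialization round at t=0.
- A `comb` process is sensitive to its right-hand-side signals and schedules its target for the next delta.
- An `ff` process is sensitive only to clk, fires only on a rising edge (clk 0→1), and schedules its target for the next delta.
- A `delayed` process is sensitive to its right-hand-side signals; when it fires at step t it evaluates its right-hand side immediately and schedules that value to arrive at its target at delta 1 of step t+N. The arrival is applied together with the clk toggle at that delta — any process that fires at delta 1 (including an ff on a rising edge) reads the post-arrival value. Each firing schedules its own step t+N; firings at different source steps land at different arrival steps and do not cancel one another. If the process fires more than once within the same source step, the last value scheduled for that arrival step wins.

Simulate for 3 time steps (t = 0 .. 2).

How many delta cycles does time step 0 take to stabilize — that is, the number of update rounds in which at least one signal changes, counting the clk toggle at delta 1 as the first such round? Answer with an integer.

t=0 Δ0: q=0 y=1 clk=0 p=1 x=1 u=1 r=1 v=0
  Δ1: clk:0→1
  Δ2: q:0→1
  Δ3: r:1→0
  Δ4: v:0→1
  (4Δ to stable)
t=1 Δ0: q=1 y=1 clk=1 p=1 x=1 u=1 r=0 v=1
  Δ1: clk:1→0
  (1Δ to stable)
t=2 Δ0: q=1 y=1 clk=0 p=1 x=1 u=1 r=0 v=1
  Δ1: clk:0→1
  Δ2: y:1→0
  (2Δ to stable)

4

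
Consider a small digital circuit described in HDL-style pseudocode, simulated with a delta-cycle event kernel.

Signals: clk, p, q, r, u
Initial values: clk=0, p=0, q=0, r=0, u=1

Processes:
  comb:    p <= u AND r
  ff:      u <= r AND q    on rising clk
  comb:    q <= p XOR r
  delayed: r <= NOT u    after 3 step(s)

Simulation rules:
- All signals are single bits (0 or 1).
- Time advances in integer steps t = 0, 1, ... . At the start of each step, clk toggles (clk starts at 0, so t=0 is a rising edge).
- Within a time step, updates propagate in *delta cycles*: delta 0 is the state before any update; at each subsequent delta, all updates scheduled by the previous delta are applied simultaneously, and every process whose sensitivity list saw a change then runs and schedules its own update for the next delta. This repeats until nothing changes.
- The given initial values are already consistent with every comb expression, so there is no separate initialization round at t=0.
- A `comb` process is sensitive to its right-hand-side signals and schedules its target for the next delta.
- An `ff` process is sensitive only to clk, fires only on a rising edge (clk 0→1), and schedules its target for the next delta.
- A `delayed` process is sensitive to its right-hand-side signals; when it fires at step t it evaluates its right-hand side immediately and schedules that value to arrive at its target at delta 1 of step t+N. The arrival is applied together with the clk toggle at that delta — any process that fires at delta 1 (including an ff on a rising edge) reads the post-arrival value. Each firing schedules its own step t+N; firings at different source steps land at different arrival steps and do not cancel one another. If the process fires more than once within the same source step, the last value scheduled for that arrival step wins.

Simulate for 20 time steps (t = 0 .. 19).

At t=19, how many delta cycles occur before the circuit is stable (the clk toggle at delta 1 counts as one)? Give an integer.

2

t0.Δ0 r=0 p=0 u=1 clk=0 q=0
t0.Δ1 r=0 p=0 u=1 clk=1 q=0
t0.Δ2 r=0 p=0 u=0 clk=1 q=0
t1.Δ0 r=0 p=0 u=0 clk=1 q=0
t1.Δ1 r=0 p=0 u=0 clk=0 q=0
t2.Δ0 r=0 p=0 u=0 clk=0 q=0
t2.Δ1 r=0 p=0 u=0 clk=1 q=0
t3.Δ0 r=0 p=0 u=0 clk=1 q=0
t3.Δ1 r=1 p=0 u=0 clk=0 q=0
t3.Δ2 r=1 p=0 u=0 clk=0 q=1
t4.Δ0 r=1 p=0 u=0 clk=0 q=1
t4.Δ1 r=1 p=0 u=0 clk=1 q=1
t4.Δ2 r=1 p=0 u=1 clk=1 q=1
t4.Δ3 r=1 p=1 u=1 clk=1 q=1
t4.Δ4 r=1 p=1 u=1 clk=1 q=0
t5.Δ0 r=1 p=1 u=1 clk=1 q=0
t5.Δ1 r=1 p=1 u=1 clk=0 q=0
t6.Δ0 r=1 p=1 u=1 clk=0 q=0
t6.Δ1 r=1 p=1 u=1 clk=1 q=0
t6.Δ2 r=1 p=1 u=0 clk=1 q=0
t6.Δ3 r=1 p=0 u=0 clk=1 q=0
t6.Δ4 r=1 p=0 u=0 clk=1 q=1
t7.Δ0 r=1 p=0 u=0 clk=1 q=1
t7.Δ1 r=0 p=0 u=0 clk=0 q=1
t7.Δ2 r=0 p=0 u=0 clk=0 q=0
t8.Δ0 r=0 p=0 u=0 clk=0 q=0
t8.Δ1 r=0 p=0 u=0 clk=1 q=0
t9.Δ0 r=0 p=0 u=0 clk=1 q=0
t9.Δ1 r=1 p=0 u=0 clk=0 q=0
t9.Δ2 r=1 p=0 u=0 clk=0 q=1
t10.Δ0 r=1 p=0 u=0 clk=0 q=1
t10.Δ1 r=1 p=0 u=0 clk=1 q=1
t10.Δ2 r=1 p=0 u=1 clk=1 q=1
t10.Δ3 r=1 p=1 u=1 clk=1 q=1
t10.Δ4 r=1 p=1 u=1 clk=1 q=0
t11.Δ0 r=1 p=1 u=1 clk=1 q=0
t11.Δ1 r=1 p=1 u=1 clk=0 q=0
t12.Δ0 r=1 p=1 u=1 clk=0 q=0
t12.Δ1 r=1 p=1 u=1 clk=1 q=0
t12.Δ2 r=1 p=1 u=0 clk=1 q=0
t12.Δ3 r=1 p=0 u=0 clk=1 q=0
t12.Δ4 r=1 p=0 u=0 clk=1 q=1
t13.Δ0 r=1 p=0 u=0 clk=1 q=1
t13.Δ1 r=0 p=0 u=0 clk=0 q=1
t13.Δ2 r=0 p=0 u=0 clk=0 q=0
t14.Δ0 r=0 p=0 u=0 clk=0 q=0
t14.Δ1 r=0 p=0 u=0 clk=1 q=0
t15.Δ0 r=0 p=0 u=0 clk=1 q=0
t15.Δ1 r=1 p=0 u=0 clk=0 q=0
t15.Δ2 r=1 p=0 u=0 clk=0 q=1
t16.Δ0 r=1 p=0 u=0 clk=0 q=1
t16.Δ1 r=1 p=0 u=0 clk=1 q=1
t16.Δ2 r=1 p=0 u=1 clk=1 q=1
t16.Δ3 r=1 p=1 u=1 clk=1 q=1
t16.Δ4 r=1 p=1 u=1 clk=1 q=0
t17.Δ0 r=1 p=1 u=1 clk=1 q=0
t17.Δ1 r=1 p=1 u=1 clk=0 q=0
t18.Δ0 r=1 p=1 u=1 clk=0 q=0
t18.Δ1 r=1 p=1 u=1 clk=1 q=0
t18.Δ2 r=1 p=1 u=0 clk=1 q=0
t18.Δ3 r=1 p=0 u=0 clk=1 q=0
t18.Δ4 r=1 p=0 u=0 clk=1 q=1
t19.Δ0 r=1 p=0 u=0 clk=1 q=1
t19.Δ1 r=0 p=0 u=0 clk=0 q=1
t19.Δ2 r=0 p=0 u=0 clk=0 q=0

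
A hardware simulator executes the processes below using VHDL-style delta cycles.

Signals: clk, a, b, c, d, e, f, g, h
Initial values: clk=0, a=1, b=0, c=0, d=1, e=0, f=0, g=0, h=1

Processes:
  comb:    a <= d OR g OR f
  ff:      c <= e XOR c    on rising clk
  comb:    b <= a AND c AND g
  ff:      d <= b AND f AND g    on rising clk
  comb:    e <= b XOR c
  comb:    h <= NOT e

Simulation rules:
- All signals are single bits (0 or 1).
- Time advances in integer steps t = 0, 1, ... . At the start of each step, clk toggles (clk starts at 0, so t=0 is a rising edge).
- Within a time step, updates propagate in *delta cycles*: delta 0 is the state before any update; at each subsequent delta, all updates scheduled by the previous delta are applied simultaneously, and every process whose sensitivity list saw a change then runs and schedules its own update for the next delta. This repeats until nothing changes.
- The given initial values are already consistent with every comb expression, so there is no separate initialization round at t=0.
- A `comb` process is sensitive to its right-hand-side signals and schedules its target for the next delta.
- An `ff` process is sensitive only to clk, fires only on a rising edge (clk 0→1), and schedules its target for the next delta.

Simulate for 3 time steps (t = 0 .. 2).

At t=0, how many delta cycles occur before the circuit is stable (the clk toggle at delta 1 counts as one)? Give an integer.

3

[bits: c,d,e,g,b,h,clk,a,f]
t=0: Δ0=010001010 Δ1=010001110 Δ2=000001110 Δ3=000001100 | 3Δ
t=1: Δ0=000001100 Δ1=000001000 | 1Δ
t=2: Δ0=000001000 Δ1=000001100 | 1Δ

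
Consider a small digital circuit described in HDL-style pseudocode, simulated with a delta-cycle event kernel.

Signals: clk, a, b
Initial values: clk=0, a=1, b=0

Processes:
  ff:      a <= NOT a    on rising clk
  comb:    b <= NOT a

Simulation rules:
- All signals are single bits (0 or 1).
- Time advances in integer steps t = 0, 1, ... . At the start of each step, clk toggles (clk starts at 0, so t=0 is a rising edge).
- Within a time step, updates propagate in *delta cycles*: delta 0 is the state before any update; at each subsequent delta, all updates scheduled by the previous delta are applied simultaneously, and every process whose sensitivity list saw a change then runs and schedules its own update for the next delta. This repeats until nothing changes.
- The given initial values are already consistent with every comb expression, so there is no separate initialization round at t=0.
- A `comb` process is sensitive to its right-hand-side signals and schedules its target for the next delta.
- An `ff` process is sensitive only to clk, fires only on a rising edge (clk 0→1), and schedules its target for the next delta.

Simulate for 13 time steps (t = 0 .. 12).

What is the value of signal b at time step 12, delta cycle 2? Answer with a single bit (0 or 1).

0

[bits: b,clk,a]
t=0: Δ0=001 Δ1=011 Δ2=010 Δ3=110 | 3Δ
t=1: Δ0=110 Δ1=100 | 1Δ
t=2: Δ0=100 Δ1=110 Δ2=111 Δ3=011 | 3Δ
t=3: Δ0=011 Δ1=001 | 1Δ
t=4: Δ0=001 Δ1=011 Δ2=010 Δ3=110 | 3Δ
t=5: Δ0=110 Δ1=100 | 1Δ
t=6: Δ0=100 Δ1=110 Δ2=111 Δ3=011 | 3Δ
t=7: Δ0=011 Δ1=001 | 1Δ
t=8: Δ0=001 Δ1=011 Δ2=010 Δ3=110 | 3Δ
t=9: Δ0=110 Δ1=100 | 1Δ
t=10: Δ0=100 Δ1=110 Δ2=111 Δ3=011 | 3Δ
t=11: Δ0=011 Δ1=001 | 1Δ
t=12: Δ0=001 Δ1=011 Δ2=010 Δ3=110 | 3Δ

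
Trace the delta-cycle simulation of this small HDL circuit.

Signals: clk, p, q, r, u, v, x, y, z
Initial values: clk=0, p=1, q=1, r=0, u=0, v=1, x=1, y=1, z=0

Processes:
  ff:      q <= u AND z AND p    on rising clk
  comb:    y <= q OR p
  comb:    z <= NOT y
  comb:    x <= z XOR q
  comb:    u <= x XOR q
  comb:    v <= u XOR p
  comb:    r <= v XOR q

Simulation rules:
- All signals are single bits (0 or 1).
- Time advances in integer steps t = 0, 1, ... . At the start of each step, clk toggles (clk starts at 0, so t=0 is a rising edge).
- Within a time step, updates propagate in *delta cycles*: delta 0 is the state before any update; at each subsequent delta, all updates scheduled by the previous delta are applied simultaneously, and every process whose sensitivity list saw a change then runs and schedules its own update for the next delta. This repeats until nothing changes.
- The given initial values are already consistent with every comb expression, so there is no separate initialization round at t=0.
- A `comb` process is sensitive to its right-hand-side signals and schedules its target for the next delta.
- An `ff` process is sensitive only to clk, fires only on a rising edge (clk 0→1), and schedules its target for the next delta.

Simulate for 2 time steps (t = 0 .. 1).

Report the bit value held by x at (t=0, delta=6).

0

t=0 Δ0: u=0 q=1 r=0 x=1 z=0 v=1 y=1 p=1 clk=0
  Δ1: clk:0→1
  Δ2: q:1→0
  Δ3: u:0→1, r:0→1, x:1→0
  Δ4: u:1→0, v:1→0
  Δ5: r:1→0, v:0→1
  Δ6: r:0→1
  (6Δ to stable)
t=1 Δ0: u=0 q=0 r=1 x=0 z=0 v=1 y=1 p=1 clk=1
  Δ1: clk:1→0
  (1Δ to stable)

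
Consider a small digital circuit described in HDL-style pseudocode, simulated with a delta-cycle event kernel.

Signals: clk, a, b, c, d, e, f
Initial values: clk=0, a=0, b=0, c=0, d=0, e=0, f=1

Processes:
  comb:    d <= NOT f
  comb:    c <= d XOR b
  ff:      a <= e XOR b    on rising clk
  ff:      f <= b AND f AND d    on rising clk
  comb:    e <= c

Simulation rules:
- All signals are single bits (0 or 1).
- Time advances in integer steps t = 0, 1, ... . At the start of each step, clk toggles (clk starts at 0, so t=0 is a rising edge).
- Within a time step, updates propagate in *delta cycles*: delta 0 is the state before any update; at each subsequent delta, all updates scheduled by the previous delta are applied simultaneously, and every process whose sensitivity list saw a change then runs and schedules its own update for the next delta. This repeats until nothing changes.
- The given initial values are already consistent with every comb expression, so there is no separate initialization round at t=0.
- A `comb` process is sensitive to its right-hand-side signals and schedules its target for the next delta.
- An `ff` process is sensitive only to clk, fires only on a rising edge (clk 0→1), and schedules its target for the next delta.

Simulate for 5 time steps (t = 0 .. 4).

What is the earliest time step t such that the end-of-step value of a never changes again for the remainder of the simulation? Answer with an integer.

2

t=0 Δ0: b=0 d=0 clk=0 f=1 c=0 e=0 a=0
  Δ1: clk:0→1
  Δ2: f:1→0
  Δ3: d:0→1
  Δ4: c:0→1
  Δ5: e:0→1
  (5Δ to stable)
t=1 Δ0: b=0 d=1 clk=1 f=0 c=1 e=1 a=0
  Δ1: clk:1→0
  (1Δ to stable)
t=2 Δ0: b=0 d=1 clk=0 f=0 c=1 e=1 a=0
  Δ1: clk:0→1
  Δ2: a:0→1
  (2Δ to stable)
t=3 Δ0: b=0 d=1 clk=1 f=0 c=1 e=1 a=1
  Δ1: clk:1→0
  (1Δ to stable)
t=4 Δ0: b=0 d=1 clk=0 f=0 c=1 e=1 a=1
  Δ1: clk:0→1
  (1Δ to stable)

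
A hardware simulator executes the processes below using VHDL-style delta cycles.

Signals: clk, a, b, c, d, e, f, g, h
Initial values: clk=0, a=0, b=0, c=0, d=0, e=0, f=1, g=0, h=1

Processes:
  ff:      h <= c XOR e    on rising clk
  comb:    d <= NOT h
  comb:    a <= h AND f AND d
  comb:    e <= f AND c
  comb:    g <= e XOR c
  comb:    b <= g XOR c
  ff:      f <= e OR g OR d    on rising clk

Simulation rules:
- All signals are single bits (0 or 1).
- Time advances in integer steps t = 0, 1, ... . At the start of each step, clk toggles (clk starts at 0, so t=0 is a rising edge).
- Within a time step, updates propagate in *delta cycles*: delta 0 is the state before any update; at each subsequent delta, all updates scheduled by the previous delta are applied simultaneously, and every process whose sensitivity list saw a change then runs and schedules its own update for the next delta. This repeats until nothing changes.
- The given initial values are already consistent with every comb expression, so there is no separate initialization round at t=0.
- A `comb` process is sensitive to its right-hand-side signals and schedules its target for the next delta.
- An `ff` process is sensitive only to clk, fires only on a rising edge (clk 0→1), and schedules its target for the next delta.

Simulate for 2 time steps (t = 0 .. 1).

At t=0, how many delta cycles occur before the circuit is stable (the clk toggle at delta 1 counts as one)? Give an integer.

t=0 Δ0: a=0 b=0 e=0 c=0 d=0 h=1 g=0 clk=0 f=1
  Δ1: clk:0→1
  Δ2: h:1→0, f:1→0
  Δ3: d:0→1
  (3Δ to stable)
t=1 Δ0: a=0 b=0 e=0 c=0 d=1 h=0 g=0 clk=1 f=0
  Δ1: clk:1→0
  (1Δ to stable)

3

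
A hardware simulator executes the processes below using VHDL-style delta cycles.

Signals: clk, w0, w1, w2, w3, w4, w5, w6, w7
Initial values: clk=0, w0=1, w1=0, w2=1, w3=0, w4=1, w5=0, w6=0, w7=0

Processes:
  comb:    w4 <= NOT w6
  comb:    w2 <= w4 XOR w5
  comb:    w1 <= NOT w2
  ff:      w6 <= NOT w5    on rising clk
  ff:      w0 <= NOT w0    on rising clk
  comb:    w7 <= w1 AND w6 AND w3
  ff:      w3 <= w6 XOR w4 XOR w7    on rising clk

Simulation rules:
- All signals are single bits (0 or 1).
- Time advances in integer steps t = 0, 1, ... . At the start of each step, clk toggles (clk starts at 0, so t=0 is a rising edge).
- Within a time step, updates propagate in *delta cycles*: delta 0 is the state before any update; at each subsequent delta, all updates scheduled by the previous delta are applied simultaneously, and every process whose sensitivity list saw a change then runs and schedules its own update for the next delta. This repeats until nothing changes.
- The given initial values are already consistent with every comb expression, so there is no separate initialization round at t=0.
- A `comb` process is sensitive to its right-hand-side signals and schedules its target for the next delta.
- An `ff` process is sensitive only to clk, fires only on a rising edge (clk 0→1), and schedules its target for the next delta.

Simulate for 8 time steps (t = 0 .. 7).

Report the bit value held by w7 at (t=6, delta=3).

0

t0.Δ0 w3=0 w0=1 w7=0 w2=1 clk=0 w4=1 w5=0 w1=0 w6=0
t0.Δ1 w3=0 w0=1 w7=0 w2=1 clk=1 w4=1 w5=0 w1=0 w6=0
t0.Δ2 w3=1 w0=0 w7=0 w2=1 clk=1 w4=1 w5=0 w1=0 w6=1
t0.Δ3 w3=1 w0=0 w7=0 w2=1 clk=1 w4=0 w5=0 w1=0 w6=1
t0.Δ4 w3=1 w0=0 w7=0 w2=0 clk=1 w4=0 w5=0 w1=0 w6=1
t0.Δ5 w3=1 w0=0 w7=0 w2=0 clk=1 w4=0 w5=0 w1=1 w6=1
t0.Δ6 w3=1 w0=0 w7=1 w2=0 clk=1 w4=0 w5=0 w1=1 w6=1
t1.Δ0 w3=1 w0=0 w7=1 w2=0 clk=1 w4=0 w5=0 w1=1 w6=1
t1.Δ1 w3=1 w0=0 w7=1 w2=0 clk=0 w4=0 w5=0 w1=1 w6=1
t2.Δ0 w3=1 w0=0 w7=1 w2=0 clk=0 w4=0 w5=0 w1=1 w6=1
t2.Δ1 w3=1 w0=0 w7=1 w2=0 clk=1 w4=0 w5=0 w1=1 w6=1
t2.Δ2 w3=0 w0=1 w7=1 w2=0 clk=1 w4=0 w5=0 w1=1 w6=1
t2.Δ3 w3=0 w0=1 w7=0 w2=0 clk=1 w4=0 w5=0 w1=1 w6=1
t3.Δ0 w3=0 w0=1 w7=0 w2=0 clk=1 w4=0 w5=0 w1=1 w6=1
t3.Δ1 w3=0 w0=1 w7=0 w2=0 clk=0 w4=0 w5=0 w1=1 w6=1
t4.Δ0 w3=0 w0=1 w7=0 w2=0 clk=0 w4=0 w5=0 w1=1 w6=1
t4.Δ1 w3=0 w0=1 w7=0 w2=0 clk=1 w4=0 w5=0 w1=1 w6=1
t4.Δ2 w3=1 w0=0 w7=0 w2=0 clk=1 w4=0 w5=0 w1=1 w6=1
t4.Δ3 w3=1 w0=0 w7=1 w2=0 clk=1 w4=0 w5=0 w1=1 w6=1
t5.Δ0 w3=1 w0=0 w7=1 w2=0 clk=1 w4=0 w5=0 w1=1 w6=1
t5.Δ1 w3=1 w0=0 w7=1 w2=0 clk=0 w4=0 w5=0 w1=1 w6=1
t6.Δ0 w3=1 w0=0 w7=1 w2=0 clk=0 w4=0 w5=0 w1=1 w6=1
t6.Δ1 w3=1 w0=0 w7=1 w2=0 clk=1 w4=0 w5=0 w1=1 w6=1
t6.Δ2 w3=0 w0=1 w7=1 w2=0 clk=1 w4=0 w5=0 w1=1 w6=1
t6.Δ3 w3=0 w0=1 w7=0 w2=0 clk=1 w4=0 w5=0 w1=1 w6=1
t7.Δ0 w3=0 w0=1 w7=0 w2=0 clk=1 w4=0 w5=0 w1=1 w6=1
t7.Δ1 w3=0 w0=1 w7=0 w2=0 clk=0 w4=0 w5=0 w1=1 w6=1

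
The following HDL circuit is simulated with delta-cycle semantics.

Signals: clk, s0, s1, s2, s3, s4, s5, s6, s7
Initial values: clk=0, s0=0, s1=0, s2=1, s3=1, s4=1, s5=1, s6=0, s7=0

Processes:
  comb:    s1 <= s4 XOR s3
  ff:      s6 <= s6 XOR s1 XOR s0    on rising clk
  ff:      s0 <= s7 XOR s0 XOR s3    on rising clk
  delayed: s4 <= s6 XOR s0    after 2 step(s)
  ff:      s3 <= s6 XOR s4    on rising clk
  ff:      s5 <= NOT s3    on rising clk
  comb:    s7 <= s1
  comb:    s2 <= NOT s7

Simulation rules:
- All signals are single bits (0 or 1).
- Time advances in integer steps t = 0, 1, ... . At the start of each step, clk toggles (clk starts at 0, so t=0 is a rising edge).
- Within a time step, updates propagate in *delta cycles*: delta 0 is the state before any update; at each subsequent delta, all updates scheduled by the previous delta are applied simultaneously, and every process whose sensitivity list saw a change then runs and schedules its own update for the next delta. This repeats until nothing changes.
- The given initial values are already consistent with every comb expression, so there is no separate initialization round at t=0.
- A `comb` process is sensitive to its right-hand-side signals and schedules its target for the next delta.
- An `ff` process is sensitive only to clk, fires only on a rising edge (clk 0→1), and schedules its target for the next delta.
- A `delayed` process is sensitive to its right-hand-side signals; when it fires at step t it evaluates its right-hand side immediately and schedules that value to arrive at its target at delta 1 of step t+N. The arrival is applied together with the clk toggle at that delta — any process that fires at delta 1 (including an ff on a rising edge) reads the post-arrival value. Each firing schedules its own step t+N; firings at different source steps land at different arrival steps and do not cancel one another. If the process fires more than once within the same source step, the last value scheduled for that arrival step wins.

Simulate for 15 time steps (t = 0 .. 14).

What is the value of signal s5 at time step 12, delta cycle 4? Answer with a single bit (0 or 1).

t0.Δ0 s1=0 s7=0 s2=1 s5=1 s6=0 s3=1 s4=1 clk=0 s0=0
t0.Δ1 s1=0 s7=0 s2=1 s5=1 s6=0 s3=1 s4=1 clk=1 s0=0
t0.Δ2 s1=0 s7=0 s2=1 s5=0 s6=0 s3=1 s4=1 clk=1 s0=1
t1.Δ0 s1=0 s7=0 s2=1 s5=0 s6=0 s3=1 s4=1 clk=1 s0=1
t1.Δ1 s1=0 s7=0 s2=1 s5=0 s6=0 s3=1 s4=1 clk=0 s0=1
t2.Δ0 s1=0 s7=0 s2=1 s5=0 s6=0 s3=1 s4=1 clk=0 s0=1
t2.Δ1 s1=0 s7=0 s2=1 s5=0 s6=0 s3=1 s4=1 clk=1 s0=1
t2.Δ2 s1=0 s7=0 s2=1 s5=0 s6=1 s3=1 s4=1 clk=1 s0=0
t3.Δ0 s1=0 s7=0 s2=1 s5=0 s6=1 s3=1 s4=1 clk=1 s0=0
t3.Δ1 s1=0 s7=0 s2=1 s5=0 s6=1 s3=1 s4=1 clk=0 s0=0
t4.Δ0 s1=0 s7=0 s2=1 s5=0 s6=1 s3=1 s4=1 clk=0 s0=0
t4.Δ1 s1=0 s7=0 s2=1 s5=0 s6=1 s3=1 s4=1 clk=1 s0=0
t4.Δ2 s1=0 s7=0 s2=1 s5=0 s6=1 s3=0 s4=1 clk=1 s0=1
t4.Δ3 s1=1 s7=0 s2=1 s5=0 s6=1 s3=0 s4=1 clk=1 s0=1
t4.Δ4 s1=1 s7=1 s2=1 s5=0 s6=1 s3=0 s4=1 clk=1 s0=1
t4.Δ5 s1=1 s7=1 s2=0 s5=0 s6=1 s3=0 s4=1 clk=1 s0=1
t5.Δ0 s1=1 s7=1 s2=0 s5=0 s6=1 s3=0 s4=1 clk=1 s0=1
t5.Δ1 s1=1 s7=1 s2=0 s5=0 s6=1 s3=0 s4=1 clk=0 s0=1
t6.Δ0 s1=1 s7=1 s2=0 s5=0 s6=1 s3=0 s4=1 clk=0 s0=1
t6.Δ1 s1=1 s7=1 s2=0 s5=0 s6=1 s3=0 s4=0 clk=1 s0=1
t6.Δ2 s1=0 s7=1 s2=0 s5=1 s6=1 s3=1 s4=0 clk=1 s0=0
t6.Δ3 s1=1 s7=0 s2=0 s5=1 s6=1 s3=1 s4=0 clk=1 s0=0
t6.Δ4 s1=1 s7=1 s2=1 s5=1 s6=1 s3=1 s4=0 clk=1 s0=0
t6.Δ5 s1=1 s7=1 s2=0 s5=1 s6=1 s3=1 s4=0 clk=1 s0=0
t7.Δ0 s1=1 s7=1 s2=0 s5=1 s6=1 s3=1 s4=0 clk=1 s0=0
t7.Δ1 s1=1 s7=1 s2=0 s5=1 s6=1 s3=1 s4=0 clk=0 s0=0
t8.Δ0 s1=1 s7=1 s2=0 s5=1 s6=1 s3=1 s4=0 clk=0 s0=0
t8.Δ1 s1=1 s7=1 s2=0 s5=1 s6=1 s3=1 s4=1 clk=1 s0=0
t8.Δ2 s1=0 s7=1 s2=0 s5=0 s6=0 s3=0 s4=1 clk=1 s0=0
t8.Δ3 s1=1 s7=0 s2=0 s5=0 s6=0 s3=0 s4=1 clk=1 s0=0
t8.Δ4 s1=1 s7=1 s2=1 s5=0 s6=0 s3=0 s4=1 clk=1 s0=0
t8.Δ5 s1=1 s7=1 s2=0 s5=0 s6=0 s3=0 s4=1 clk=1 s0=0
t9.Δ0 s1=1 s7=1 s2=0 s5=0 s6=0 s3=0 s4=1 clk=1 s0=0
t9.Δ1 s1=1 s7=1 s2=0 s5=0 s6=0 s3=0 s4=1 clk=0 s0=0
t10.Δ0 s1=1 s7=1 s2=0 s5=0 s6=0 s3=0 s4=1 clk=0 s0=0
t10.Δ1 s1=1 s7=1 s2=0 s5=0 s6=0 s3=0 s4=0 clk=1 s0=0
t10.Δ2 s1=0 s7=1 s2=0 s5=1 s6=1 s3=0 s4=0 clk=1 s0=1
t10.Δ3 s1=0 s7=0 s2=0 s5=1 s6=1 s3=0 s4=0 clk=1 s0=1
t10.Δ4 s1=0 s7=0 s2=1 s5=1 s6=1 s3=0 s4=0 clk=1 s0=1
t11.Δ0 s1=0 s7=0 s2=1 s5=1 s6=1 s3=0 s4=0 clk=1 s0=1
t11.Δ1 s1=0 s7=0 s2=1 s5=1 s6=1 s3=0 s4=0 clk=0 s0=1
t12.Δ0 s1=0 s7=0 s2=1 s5=1 s6=1 s3=0 s4=0 clk=0 s0=1
t12.Δ1 s1=0 s7=0 s2=1 s5=1 s6=1 s3=0 s4=0 clk=1 s0=1
t12.Δ2 s1=0 s7=0 s2=1 s5=1 s6=0 s3=1 s4=0 clk=1 s0=1
t12.Δ3 s1=1 s7=0 s2=1 s5=1 s6=0 s3=1 s4=0 clk=1 s0=1
t12.Δ4 s1=1 s7=1 s2=1 s5=1 s6=0 s3=1 s4=0 clk=1 s0=1
t12.Δ5 s1=1 s7=1 s2=0 s5=1 s6=0 s3=1 s4=0 clk=1 s0=1
t13.Δ0 s1=1 s7=1 s2=0 s5=1 s6=0 s3=1 s4=0 clk=1 s0=1
t13.Δ1 s1=1 s7=1 s2=0 s5=1 s6=0 s3=1 s4=0 clk=0 s0=1
t14.Δ0 s1=1 s7=1 s2=0 s5=1 s6=0 s3=1 s4=0 clk=0 s0=1
t14.Δ1 s1=1 s7=1 s2=0 s5=1 s6=0 s3=1 s4=1 clk=1 s0=1
t14.Δ2 s1=0 s7=1 s2=0 s5=0 s6=0 s3=1 s4=1 clk=1 s0=1
t14.Δ3 s1=0 s7=0 s2=0 s5=0 s6=0 s3=1 s4=1 clk=1 s0=1
t14.Δ4 s1=0 s7=0 s2=1 s5=0 s6=0 s3=1 s4=1 clk=1 s0=1

1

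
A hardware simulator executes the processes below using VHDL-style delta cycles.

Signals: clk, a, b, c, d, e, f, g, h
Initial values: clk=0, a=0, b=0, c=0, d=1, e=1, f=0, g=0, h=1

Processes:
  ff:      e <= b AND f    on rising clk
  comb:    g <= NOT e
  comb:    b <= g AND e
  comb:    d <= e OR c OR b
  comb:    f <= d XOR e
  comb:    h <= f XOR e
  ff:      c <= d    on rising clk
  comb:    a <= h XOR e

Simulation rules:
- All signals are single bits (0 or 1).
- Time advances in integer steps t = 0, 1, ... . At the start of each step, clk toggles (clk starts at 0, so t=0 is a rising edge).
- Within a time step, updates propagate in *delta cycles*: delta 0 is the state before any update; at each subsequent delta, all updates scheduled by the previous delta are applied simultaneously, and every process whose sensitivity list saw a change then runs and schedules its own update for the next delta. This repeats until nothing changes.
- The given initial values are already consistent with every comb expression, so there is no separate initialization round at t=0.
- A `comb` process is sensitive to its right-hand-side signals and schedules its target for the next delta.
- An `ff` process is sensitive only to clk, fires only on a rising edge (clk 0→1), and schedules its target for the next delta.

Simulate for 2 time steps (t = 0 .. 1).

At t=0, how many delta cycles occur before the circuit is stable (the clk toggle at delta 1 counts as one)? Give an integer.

t0.Δ0 b=0 d=1 f=0 clk=0 e=1 h=1 g=0 c=0 a=0
t0.Δ1 b=0 d=1 f=0 clk=1 e=1 h=1 g=0 c=0 a=0
t0.Δ2 b=0 d=1 f=0 clk=1 e=0 h=1 g=0 c=1 a=0
t0.Δ3 b=0 d=1 f=1 clk=1 e=0 h=0 g=1 c=1 a=1
t0.Δ4 b=0 d=1 f=1 clk=1 e=0 h=1 g=1 c=1 a=0
t0.Δ5 b=0 d=1 f=1 clk=1 e=0 h=1 g=1 c=1 a=1
t1.Δ0 b=0 d=1 f=1 clk=1 e=0 h=1 g=1 c=1 a=1
t1.Δ1 b=0 d=1 f=1 clk=0 e=0 h=1 g=1 c=1 a=1

5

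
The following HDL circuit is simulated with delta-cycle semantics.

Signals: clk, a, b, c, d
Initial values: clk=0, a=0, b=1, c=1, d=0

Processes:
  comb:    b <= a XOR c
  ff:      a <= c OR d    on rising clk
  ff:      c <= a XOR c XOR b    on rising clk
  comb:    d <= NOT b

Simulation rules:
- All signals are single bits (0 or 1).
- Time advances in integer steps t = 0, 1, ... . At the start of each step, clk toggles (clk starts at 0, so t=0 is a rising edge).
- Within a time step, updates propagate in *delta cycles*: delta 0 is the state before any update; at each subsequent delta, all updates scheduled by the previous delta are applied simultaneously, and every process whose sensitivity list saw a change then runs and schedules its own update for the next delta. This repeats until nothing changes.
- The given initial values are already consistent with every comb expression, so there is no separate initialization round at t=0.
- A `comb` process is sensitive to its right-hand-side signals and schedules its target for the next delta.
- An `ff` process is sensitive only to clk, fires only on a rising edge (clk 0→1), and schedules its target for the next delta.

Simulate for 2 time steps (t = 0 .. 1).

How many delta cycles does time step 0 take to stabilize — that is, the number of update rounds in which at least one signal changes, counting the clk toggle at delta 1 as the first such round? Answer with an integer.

t=0 Δ0: a=0 b=1 d=0 c=1 clk=0
  Δ1: clk:0→1
  Δ2: a:0→1, c:1→0
  (2Δ to stable)
t=1 Δ0: a=1 b=1 d=0 c=0 clk=1
  Δ1: clk:1→0
  (1Δ to stable)

2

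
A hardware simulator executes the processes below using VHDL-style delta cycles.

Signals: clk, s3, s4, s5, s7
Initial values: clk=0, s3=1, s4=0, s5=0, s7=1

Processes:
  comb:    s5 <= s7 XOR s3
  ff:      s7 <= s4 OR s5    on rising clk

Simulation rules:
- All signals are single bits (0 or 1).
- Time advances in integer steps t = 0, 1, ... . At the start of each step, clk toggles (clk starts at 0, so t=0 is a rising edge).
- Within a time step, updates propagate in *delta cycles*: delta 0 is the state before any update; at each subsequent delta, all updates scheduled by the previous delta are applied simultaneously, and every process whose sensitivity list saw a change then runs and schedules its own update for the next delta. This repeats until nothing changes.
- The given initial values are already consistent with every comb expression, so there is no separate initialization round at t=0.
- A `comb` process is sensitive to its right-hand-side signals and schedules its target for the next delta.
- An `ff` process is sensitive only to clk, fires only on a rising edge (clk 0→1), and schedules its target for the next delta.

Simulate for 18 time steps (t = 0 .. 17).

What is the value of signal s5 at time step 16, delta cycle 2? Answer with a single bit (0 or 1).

[bits: s3,clk,s7,s5,s4]
t=0: Δ0=10100 Δ1=11100 Δ2=11000 Δ3=11010 | 3Δ
t=1: Δ0=11010 Δ1=10010 | 1Δ
t=2: Δ0=10010 Δ1=11010 Δ2=11110 Δ3=11100 | 3Δ
t=3: Δ0=11100 Δ1=10100 | 1Δ
t=4: Δ0=10100 Δ1=11100 Δ2=11000 Δ3=11010 | 3Δ
t=5: Δ0=11010 Δ1=10010 | 1Δ
t=6: Δ0=10010 Δ1=11010 Δ2=11110 Δ3=11100 | 3Δ
t=7: Δ0=11100 Δ1=10100 | 1Δ
t=8: Δ0=10100 Δ1=11100 Δ2=11000 Δ3=11010 | 3Δ
t=9: Δ0=11010 Δ1=10010 | 1Δ
t=10: Δ0=10010 Δ1=11010 Δ2=11110 Δ3=11100 | 3Δ
t=11: Δ0=11100 Δ1=10100 | 1Δ
t=12: Δ0=10100 Δ1=11100 Δ2=11000 Δ3=11010 | 3Δ
t=13: Δ0=11010 Δ1=10010 | 1Δ
t=14: Δ0=10010 Δ1=11010 Δ2=11110 Δ3=11100 | 3Δ
t=15: Δ0=11100 Δ1=10100 | 1Δ
t=16: Δ0=10100 Δ1=11100 Δ2=11000 Δ3=11010 | 3Δ
t=17: Δ0=11010 Δ1=10010 | 1Δ

0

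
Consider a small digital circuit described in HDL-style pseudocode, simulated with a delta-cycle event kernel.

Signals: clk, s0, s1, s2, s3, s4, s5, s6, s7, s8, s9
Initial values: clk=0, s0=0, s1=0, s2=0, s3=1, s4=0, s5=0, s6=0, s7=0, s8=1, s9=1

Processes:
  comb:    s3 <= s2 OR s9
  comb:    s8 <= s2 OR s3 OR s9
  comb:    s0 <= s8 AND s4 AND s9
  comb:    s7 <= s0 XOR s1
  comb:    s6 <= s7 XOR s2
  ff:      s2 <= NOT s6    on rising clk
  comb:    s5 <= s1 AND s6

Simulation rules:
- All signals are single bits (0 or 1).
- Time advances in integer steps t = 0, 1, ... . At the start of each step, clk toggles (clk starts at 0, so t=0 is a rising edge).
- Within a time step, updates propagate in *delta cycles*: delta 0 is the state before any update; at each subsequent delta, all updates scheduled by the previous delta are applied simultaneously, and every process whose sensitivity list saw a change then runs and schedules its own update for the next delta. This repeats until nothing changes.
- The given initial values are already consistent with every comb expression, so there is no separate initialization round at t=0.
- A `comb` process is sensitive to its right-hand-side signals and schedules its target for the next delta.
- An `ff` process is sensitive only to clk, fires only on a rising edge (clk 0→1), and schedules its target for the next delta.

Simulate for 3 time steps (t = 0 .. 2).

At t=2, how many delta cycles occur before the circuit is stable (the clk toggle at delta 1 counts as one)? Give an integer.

[bits: s8,s0,s5,s4,s6,s1,s3,s7,clk,s2,s9]
t=0: Δ0=10000010001 Δ1=10000010101 Δ2=10000010111 Δ3=10001010111 | 3Δ
t=1: Δ0=10001010111 Δ1=10001010011 | 1Δ
t=2: Δ0=10001010011 Δ1=10001010111 Δ2=10001010101 Δ3=10000010101 | 3Δ

3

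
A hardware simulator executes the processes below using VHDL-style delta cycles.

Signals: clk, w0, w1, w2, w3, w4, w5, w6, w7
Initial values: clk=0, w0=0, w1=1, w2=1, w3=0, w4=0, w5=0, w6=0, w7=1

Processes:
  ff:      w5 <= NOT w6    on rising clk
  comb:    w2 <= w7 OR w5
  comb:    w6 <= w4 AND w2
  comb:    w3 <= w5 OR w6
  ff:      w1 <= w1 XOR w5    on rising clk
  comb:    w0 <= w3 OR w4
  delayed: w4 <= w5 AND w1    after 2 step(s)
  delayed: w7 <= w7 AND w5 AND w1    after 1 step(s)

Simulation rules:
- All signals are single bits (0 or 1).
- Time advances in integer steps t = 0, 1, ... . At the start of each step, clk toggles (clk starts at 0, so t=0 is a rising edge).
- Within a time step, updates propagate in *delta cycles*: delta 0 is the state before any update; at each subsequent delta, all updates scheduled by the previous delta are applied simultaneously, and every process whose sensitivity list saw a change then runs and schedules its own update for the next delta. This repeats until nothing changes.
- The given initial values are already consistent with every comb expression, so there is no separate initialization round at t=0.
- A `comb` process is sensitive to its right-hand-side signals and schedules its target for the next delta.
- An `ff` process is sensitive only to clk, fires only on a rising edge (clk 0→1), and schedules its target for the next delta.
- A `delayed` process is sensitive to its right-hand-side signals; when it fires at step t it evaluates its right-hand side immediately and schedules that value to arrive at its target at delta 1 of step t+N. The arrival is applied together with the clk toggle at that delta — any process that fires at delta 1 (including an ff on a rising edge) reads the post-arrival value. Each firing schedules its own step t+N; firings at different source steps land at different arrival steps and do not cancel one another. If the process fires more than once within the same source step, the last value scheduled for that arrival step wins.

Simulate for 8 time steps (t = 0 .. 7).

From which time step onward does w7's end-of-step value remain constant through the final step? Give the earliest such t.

t=0 Δ0: w5=0 w6=0 w1=1 w4=0 w7=1 w2=1 w3=0 clk=0 w0=0
  Δ1: clk:0→1
  Δ2: w5:0→1
  Δ3: w3:0→1
  Δ4: w0:0→1
  (4Δ to stable)
t=1 Δ0: w5=1 w6=0 w1=1 w4=0 w7=1 w2=1 w3=1 clk=1 w0=1
  Δ1: clk:1→0
  (1Δ to stable)
t=2 Δ0: w5=1 w6=0 w1=1 w4=0 w7=1 w2=1 w3=1 clk=0 w0=1
  Δ1: w4:0→1, clk:0→1
  Δ2: w6:0→1, w1:1→0
  (2Δ to stable)
t=3 Δ0: w5=1 w6=1 w1=0 w4=1 w7=1 w2=1 w3=1 clk=1 w0=1
  Δ1: w7:1→0, clk:1→0
  (1Δ to stable)
t=4 Δ0: w5=1 w6=1 w1=0 w4=1 w7=0 w2=1 w3=1 clk=0 w0=1
  Δ1: w4:1→0, clk:0→1
  Δ2: w5:1→0, w6:1→0, w1:0→1
  Δ3: w2:1→0, w3:1→0
  Δ4: w0:1→0
  (4Δ to stable)
t=5 Δ0: w5=0 w6=0 w1=1 w4=0 w7=0 w2=0 w3=0 clk=1 w0=0
  Δ1: clk:1→0
  (1Δ to stable)
t=6 Δ0: w5=0 w6=0 w1=1 w4=0 w7=0 w2=0 w3=0 clk=0 w0=0
  Δ1: clk:0→1
  Δ2: w5:0→1
  Δ3: w2:0→1, w3:0→1
  Δ4: w0:0→1
  (4Δ to stable)
t=7 Δ0: w5=1 w6=0 w1=1 w4=0 w7=0 w2=1 w3=1 clk=1 w0=1
  Δ1: clk:1→0
  (1Δ to stable)

3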